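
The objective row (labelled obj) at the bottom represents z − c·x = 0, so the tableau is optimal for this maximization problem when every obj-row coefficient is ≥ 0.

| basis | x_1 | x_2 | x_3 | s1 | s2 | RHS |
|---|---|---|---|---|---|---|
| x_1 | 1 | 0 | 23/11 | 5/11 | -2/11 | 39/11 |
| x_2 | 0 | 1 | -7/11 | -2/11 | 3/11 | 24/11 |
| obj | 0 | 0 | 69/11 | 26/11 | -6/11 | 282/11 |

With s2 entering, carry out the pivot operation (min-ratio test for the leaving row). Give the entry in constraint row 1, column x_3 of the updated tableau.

Ratio test on column s2 — row 1: entry -2/11 ≤ 0; row 2: (24/11)/(3/11) = 8. Minimum is 8 at row 2 (x_2 leaves); pivot element 3/11.
Divide row 2 by 3/11; eliminate column s2 from the other rows.
Row 1 update in column x_3: 23/11 − (-2/11)·(-7/3) = 5/3.

5/3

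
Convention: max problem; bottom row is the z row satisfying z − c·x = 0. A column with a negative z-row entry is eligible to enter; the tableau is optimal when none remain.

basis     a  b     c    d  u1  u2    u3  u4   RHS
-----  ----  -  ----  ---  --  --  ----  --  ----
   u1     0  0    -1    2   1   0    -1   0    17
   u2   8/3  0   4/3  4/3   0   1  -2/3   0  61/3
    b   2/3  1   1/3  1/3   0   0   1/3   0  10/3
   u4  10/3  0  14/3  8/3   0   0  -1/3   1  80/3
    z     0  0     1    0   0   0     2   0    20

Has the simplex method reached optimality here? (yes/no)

yes

Every z-row coefficient is ≥ 0, so the tableau is optimal.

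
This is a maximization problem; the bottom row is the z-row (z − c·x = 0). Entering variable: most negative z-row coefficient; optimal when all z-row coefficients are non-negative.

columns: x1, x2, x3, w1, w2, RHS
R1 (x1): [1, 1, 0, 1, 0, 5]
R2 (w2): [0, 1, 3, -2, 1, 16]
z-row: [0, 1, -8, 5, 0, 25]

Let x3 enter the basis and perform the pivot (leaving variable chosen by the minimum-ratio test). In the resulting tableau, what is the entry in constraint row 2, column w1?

-2/3

Ratio test on column x3 — row 1: entry 0 ≤ 0; row 2: 16/3 = 16/3. Minimum is 16/3 at row 2 (w2 leaves); pivot element 3.
Divide row 2 by 3; eliminate column x3 from the other rows.
In the new row 2, the w1 entry is the old entry divided by the pivot: (-2)/3 = -2/3.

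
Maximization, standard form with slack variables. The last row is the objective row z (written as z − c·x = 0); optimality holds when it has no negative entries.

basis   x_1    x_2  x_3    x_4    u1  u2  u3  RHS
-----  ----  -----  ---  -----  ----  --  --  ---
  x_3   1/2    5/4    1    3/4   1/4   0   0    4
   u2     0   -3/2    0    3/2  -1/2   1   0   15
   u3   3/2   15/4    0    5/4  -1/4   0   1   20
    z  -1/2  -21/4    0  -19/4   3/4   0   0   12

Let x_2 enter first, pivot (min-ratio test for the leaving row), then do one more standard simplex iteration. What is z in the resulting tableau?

112/3

Ratio test on column x_2 — row 1: 4/(5/4) = 16/5; row 2: entry -3/2 ≤ 0; row 3: 20/(15/4) = 16/3. Minimum is 16/5 at row 1 (x_3 leaves); pivot element 5/4.
Pivot on row 1; the z-row RHS becomes 12 − (-21/4)·(16/5) = 144/5.
Next entering variable (most negative z-row entry -8/5): x_4.
Ratio test on column x_4 — row 1: (16/5)/(3/5) = 16/3; row 2: (99/5)/(12/5) = 33/4; row 3: entry -1 ≤ 0. Minimum is 16/3 at row 1 (x_2 leaves); pivot element 3/5.
After the second pivot the z-row RHS is 144/5 − (-8/5)·(16/3) = 112/3.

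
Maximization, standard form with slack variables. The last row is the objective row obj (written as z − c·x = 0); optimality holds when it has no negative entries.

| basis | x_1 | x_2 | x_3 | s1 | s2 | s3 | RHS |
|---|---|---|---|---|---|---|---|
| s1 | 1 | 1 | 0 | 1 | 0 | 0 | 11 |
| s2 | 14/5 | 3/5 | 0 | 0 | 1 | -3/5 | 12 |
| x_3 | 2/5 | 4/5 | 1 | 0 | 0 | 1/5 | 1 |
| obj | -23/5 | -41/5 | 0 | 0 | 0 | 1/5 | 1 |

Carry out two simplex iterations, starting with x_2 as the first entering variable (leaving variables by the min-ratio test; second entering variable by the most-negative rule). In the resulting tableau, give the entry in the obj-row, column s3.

5/2

Ratio test on column x_2 — row 1: 11/1 = 11; row 2: 12/(3/5) = 20; row 3: 1/(4/5) = 5/4. Minimum is 5/4 at row 3 (x_3 leaves); pivot element 4/5.
Divide row 3 by 4/5; eliminate column x_2 from the other rows.
Second iteration: most negative obj-row entry is -1/2 in column x_1, so x_1 enters.
Ratio test on column x_1 — row 1: (39/4)/(1/2) = 39/2; row 2: (45/4)/(5/2) = 9/2; row 3: (5/4)/(1/2) = 5/2. Minimum is 5/2 at row 3 (x_2 leaves); pivot element 1/2.
Divide row 3 by 1/2; eliminate column x_1 from the other rows.
After both pivots, the entry at the obj-row, column s3 is 5/2.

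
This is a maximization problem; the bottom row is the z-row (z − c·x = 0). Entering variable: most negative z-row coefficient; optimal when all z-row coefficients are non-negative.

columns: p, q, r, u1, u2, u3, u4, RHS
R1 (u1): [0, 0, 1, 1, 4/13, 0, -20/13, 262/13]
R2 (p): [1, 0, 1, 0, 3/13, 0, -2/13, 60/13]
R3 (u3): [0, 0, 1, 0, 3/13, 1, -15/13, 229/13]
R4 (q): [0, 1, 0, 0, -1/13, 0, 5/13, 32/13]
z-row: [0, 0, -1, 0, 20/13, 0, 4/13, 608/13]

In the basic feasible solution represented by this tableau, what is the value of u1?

u1 is basic (row 1); its value is the RHS of that row, 262/13.

262/13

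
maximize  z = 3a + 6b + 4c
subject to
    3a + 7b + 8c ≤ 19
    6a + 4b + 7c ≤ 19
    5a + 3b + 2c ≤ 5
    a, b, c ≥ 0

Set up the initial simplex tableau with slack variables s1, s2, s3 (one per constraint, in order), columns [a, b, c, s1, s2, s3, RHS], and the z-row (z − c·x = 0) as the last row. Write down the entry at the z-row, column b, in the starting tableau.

The z-row carries the negated objective coefficients: the b entry is -6.

-6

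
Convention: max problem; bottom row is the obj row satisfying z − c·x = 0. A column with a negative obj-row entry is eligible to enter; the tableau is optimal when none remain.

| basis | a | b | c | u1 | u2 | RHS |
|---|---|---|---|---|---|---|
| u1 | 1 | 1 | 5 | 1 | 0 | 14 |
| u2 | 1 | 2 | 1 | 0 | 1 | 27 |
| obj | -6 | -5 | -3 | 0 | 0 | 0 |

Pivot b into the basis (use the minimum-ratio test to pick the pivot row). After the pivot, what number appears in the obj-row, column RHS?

Ratio test on column b — row 1: 14/1 = 14; row 2: 27/2 = 27/2. Minimum is 27/2 at row 2 (u2 leaves); pivot element 2.
Divide row 2 by 2; eliminate column b from the other rows.
obj-row update in column RHS: 0 − (-5)·(27/2) = 135/2.

135/2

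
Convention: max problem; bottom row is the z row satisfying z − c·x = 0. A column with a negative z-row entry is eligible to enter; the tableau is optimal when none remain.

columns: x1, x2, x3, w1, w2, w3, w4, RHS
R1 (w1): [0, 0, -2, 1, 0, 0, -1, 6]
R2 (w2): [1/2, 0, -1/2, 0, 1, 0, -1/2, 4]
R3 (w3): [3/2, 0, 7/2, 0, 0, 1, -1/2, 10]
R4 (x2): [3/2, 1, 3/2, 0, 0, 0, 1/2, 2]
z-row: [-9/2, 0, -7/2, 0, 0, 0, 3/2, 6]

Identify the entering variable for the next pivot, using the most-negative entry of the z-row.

Negative z-row entries: x1: -9/2, x3: -7/2.
The most negative is -9/2 in column x1, so x1 enters.

x1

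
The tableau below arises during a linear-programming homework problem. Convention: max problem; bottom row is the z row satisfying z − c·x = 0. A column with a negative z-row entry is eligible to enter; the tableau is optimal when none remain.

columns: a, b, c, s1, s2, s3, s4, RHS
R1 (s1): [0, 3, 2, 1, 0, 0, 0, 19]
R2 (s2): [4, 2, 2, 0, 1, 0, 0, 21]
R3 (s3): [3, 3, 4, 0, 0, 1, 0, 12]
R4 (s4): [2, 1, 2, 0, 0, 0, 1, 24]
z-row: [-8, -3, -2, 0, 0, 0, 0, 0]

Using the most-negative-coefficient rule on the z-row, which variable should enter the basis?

a

Negative z-row entries: a: -8, b: -3, c: -2.
The most negative is -8 in column a, so a enters.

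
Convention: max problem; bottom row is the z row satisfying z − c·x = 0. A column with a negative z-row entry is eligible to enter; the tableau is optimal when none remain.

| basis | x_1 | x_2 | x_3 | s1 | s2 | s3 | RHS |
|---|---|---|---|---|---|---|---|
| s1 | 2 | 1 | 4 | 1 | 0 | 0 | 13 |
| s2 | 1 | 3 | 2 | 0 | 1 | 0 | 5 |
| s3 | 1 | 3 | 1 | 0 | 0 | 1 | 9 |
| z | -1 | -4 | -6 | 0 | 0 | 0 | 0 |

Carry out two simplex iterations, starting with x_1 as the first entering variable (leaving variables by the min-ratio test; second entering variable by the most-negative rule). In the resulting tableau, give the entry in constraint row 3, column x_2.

Ratio test on column x_1 — row 1: 13/2 = 13/2; row 2: 5/1 = 5; row 3: 9/1 = 9. Minimum is 5 at row 2 (s2 leaves); pivot element 1.
Divide row 2 by 1; eliminate column x_1 from the other rows.
Second iteration: most negative z-row entry is -4 in column x_3, so x_3 enters.
Ratio test on column x_3 — row 1: entry 0 ≤ 0; row 2: 5/2 = 5/2; row 3: entry -1 ≤ 0. Minimum is 5/2 at row 2 (x_1 leaves); pivot element 2.
Divide row 2 by 2; eliminate column x_3 from the other rows.
After both pivots, the entry at constraint row 3, column x_2 is 3/2.

3/2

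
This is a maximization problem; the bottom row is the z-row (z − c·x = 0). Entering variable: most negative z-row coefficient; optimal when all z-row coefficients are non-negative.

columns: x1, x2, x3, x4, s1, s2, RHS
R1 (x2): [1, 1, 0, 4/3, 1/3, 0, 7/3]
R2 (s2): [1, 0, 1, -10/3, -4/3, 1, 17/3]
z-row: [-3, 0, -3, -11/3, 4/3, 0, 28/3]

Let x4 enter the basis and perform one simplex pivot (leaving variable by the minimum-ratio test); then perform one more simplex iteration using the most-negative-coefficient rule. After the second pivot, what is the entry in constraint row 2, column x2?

5/2

Ratio test on column x4 — row 1: (7/3)/(4/3) = 7/4; row 2: entry -10/3 ≤ 0. Minimum is 7/4 at row 1 (x2 leaves); pivot element 4/3.
Divide row 1 by 4/3; eliminate column x4 from the other rows.
Second iteration: most negative z-row entry is -3 in column x3, so x3 enters.
Ratio test on column x3 — row 1: entry 0 ≤ 0; row 2: (23/2)/1 = 23/2. Minimum is 23/2 at row 2 (s2 leaves); pivot element 1.
Divide row 2 by 1; eliminate column x3 from the other rows.
After both pivots, the entry at constraint row 2, column x2 is 5/2.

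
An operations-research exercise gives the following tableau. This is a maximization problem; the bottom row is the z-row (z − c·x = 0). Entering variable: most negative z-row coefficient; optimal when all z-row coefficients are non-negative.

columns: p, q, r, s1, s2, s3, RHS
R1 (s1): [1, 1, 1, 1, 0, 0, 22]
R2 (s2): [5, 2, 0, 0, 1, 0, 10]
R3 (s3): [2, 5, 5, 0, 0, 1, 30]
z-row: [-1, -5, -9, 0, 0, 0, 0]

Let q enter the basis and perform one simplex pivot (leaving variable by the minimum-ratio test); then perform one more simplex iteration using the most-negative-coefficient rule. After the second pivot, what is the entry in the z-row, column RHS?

Ratio test on column q — row 1: 22/1 = 22; row 2: 10/2 = 5; row 3: 30/5 = 6. Minimum is 5 at row 2 (s2 leaves); pivot element 2.
Divide row 2 by 2; eliminate column q from the other rows.
Second iteration: most negative z-row entry is -9 in column r, so r enters.
Ratio test on column r — row 1: 17/1 = 17; row 2: entry 0 ≤ 0; row 3: 5/5 = 1. Minimum is 1 at row 3 (s3 leaves); pivot element 5.
Divide row 3 by 5; eliminate column r from the other rows.
After both pivots, the entry at the z-row, column RHS is 34.

34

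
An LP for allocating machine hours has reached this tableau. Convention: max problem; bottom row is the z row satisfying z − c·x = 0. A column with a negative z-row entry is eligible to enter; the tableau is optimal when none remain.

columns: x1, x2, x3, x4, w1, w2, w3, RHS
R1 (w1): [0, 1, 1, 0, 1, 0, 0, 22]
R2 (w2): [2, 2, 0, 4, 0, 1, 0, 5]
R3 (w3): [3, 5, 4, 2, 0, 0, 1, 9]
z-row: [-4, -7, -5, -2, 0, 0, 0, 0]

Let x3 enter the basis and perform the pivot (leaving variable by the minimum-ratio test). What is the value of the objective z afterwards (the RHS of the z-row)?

45/4

Ratio test on column x3 — row 1: 22/1 = 22; row 2: entry 0 ≤ 0; row 3: 9/4 = 9/4. Minimum is 9/4 at row 3 (w3 leaves); pivot element 4.
Pivot on row 3; the z-row RHS becomes 0 − (-5)·(9/4) = 45/4.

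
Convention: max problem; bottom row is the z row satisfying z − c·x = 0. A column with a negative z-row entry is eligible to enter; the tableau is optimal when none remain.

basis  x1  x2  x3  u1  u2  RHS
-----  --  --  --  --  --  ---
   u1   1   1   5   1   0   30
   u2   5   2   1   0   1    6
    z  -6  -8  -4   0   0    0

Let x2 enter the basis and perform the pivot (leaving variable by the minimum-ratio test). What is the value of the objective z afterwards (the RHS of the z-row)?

Ratio test on column x2 — row 1: 30/1 = 30; row 2: 6/2 = 3. Minimum is 3 at row 2 (u2 leaves); pivot element 2.
Pivot on row 2; the z-row RHS becomes 0 − (-8)·3 = 24.

24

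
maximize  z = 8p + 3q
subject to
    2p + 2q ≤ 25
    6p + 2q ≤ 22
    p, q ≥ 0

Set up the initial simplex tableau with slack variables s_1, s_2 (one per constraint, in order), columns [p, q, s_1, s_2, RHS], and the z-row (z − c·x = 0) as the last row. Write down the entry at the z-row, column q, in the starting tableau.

The z-row carries the negated objective coefficients: the q entry is -3.

-3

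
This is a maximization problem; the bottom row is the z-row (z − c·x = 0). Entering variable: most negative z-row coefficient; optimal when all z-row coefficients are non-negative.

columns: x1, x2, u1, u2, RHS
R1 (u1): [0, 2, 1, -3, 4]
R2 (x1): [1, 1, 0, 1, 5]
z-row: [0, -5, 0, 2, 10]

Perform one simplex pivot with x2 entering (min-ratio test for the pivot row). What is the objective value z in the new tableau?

20

Ratio test on column x2 — row 1: 4/2 = 2; row 2: 5/1 = 5. Minimum is 2 at row 1 (u1 leaves); pivot element 2.
Pivot on row 1; the z-row RHS becomes 10 − (-5)·2 = 20.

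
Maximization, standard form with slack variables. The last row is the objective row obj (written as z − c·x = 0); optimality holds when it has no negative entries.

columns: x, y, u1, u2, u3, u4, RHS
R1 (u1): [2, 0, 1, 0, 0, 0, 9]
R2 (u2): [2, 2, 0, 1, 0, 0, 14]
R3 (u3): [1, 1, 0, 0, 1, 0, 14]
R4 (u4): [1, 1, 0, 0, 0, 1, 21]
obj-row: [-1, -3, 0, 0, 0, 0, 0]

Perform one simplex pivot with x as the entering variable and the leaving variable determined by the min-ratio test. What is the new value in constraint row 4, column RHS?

33/2

Ratio test on column x — row 1: 9/2 = 9/2; row 2: 14/2 = 7; row 3: 14/1 = 14; row 4: 21/1 = 21. Minimum is 9/2 at row 1 (u1 leaves); pivot element 2.
Divide row 1 by 2; eliminate column x from the other rows.
Row 4 update in column RHS: 21 − 1·(9/2) = 33/2.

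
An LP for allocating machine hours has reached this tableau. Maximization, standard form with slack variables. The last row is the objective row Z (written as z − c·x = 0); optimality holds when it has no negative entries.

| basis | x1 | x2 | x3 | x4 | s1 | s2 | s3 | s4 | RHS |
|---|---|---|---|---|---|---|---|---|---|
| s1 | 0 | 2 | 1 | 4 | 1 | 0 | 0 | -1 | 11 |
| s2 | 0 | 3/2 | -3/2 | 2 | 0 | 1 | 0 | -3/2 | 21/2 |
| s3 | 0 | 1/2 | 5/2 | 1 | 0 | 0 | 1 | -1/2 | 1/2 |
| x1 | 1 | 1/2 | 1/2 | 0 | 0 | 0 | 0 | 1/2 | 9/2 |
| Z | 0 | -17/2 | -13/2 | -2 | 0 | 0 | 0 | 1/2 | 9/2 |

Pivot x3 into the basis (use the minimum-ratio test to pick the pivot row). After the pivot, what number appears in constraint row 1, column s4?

-4/5

Ratio test on column x3 — row 1: 11/1 = 11; row 2: entry -3/2 ≤ 0; row 3: (1/2)/(5/2) = 1/5; row 4: (9/2)/(1/2) = 9. Minimum is 1/5 at row 3 (s3 leaves); pivot element 5/2.
Divide row 3 by 5/2; eliminate column x3 from the other rows.
Row 1 update in column s4: -1 − 1·(-1/5) = -4/5.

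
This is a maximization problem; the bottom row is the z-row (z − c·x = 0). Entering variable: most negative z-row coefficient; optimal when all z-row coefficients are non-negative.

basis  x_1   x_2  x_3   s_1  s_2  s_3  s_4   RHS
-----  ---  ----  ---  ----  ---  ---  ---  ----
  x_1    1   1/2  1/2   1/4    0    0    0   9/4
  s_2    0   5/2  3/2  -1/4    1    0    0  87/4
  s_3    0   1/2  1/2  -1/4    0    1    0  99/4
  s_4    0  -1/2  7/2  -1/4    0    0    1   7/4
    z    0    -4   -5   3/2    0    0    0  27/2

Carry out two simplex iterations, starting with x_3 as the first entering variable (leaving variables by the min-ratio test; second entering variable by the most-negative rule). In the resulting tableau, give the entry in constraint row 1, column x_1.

7/4

Ratio test on column x_3 — row 1: (9/4)/(1/2) = 9/2; row 2: (87/4)/(3/2) = 29/2; row 3: (99/4)/(1/2) = 99/2; row 4: (7/4)/(7/2) = 1/2. Minimum is 1/2 at row 4 (s_4 leaves); pivot element 7/2.
Divide row 4 by 7/2; eliminate column x_3 from the other rows.
Second iteration: most negative z-row entry is -33/7 in column x_2, so x_2 enters.
Ratio test on column x_2 — row 1: 2/(4/7) = 7/2; row 2: 21/(19/7) = 147/19; row 3: (49/2)/(4/7) = 343/8; row 4: entry -1/7 ≤ 0. Minimum is 7/2 at row 1 (x_1 leaves); pivot element 4/7.
Divide row 1 by 4/7; eliminate column x_2 from the other rows.
After both pivots, the entry at constraint row 1, column x_1 is 7/4.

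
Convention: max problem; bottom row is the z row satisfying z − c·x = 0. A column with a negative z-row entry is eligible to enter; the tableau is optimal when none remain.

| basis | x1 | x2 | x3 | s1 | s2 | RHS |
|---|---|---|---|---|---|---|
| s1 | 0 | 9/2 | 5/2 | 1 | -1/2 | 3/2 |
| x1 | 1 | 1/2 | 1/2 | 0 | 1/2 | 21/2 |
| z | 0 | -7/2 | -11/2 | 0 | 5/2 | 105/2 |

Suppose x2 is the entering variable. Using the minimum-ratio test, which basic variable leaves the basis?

s1

Column x2 entries and ratios — s1: (3/2)/(9/2) = 1/3; x1: (21/2)/(1/2) = 21.
Smallest ratio is 1/3 in the row of s1, so s1 leaves.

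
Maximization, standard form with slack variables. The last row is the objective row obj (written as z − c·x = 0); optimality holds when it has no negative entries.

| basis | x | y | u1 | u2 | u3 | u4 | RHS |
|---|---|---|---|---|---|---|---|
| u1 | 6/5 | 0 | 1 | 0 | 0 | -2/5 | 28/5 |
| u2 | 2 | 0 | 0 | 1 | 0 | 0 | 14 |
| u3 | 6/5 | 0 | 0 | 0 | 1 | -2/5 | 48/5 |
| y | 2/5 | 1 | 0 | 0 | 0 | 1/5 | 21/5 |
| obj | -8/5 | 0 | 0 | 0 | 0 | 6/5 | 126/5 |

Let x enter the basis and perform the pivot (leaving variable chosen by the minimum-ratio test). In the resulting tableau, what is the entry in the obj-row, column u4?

2/3

Ratio test on column x — row 1: (28/5)/(6/5) = 14/3; row 2: 14/2 = 7; row 3: (48/5)/(6/5) = 8; row 4: (21/5)/(2/5) = 21/2. Minimum is 14/3 at row 1 (u1 leaves); pivot element 6/5.
Divide row 1 by 6/5; eliminate column x from the other rows.
obj-row update in column u4: 6/5 − (-8/5)·(-1/3) = 2/3.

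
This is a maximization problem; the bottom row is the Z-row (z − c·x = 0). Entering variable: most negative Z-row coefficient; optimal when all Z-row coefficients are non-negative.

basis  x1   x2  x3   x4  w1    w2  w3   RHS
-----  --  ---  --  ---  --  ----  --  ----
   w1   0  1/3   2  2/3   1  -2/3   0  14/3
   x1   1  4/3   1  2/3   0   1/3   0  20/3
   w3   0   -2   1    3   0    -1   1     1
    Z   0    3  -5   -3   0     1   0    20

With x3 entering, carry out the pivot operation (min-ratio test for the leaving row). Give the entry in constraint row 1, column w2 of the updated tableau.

4/3

Ratio test on column x3 — row 1: (14/3)/2 = 7/3; row 2: (20/3)/1 = 20/3; row 3: 1/1 = 1. Minimum is 1 at row 3 (w3 leaves); pivot element 1.
Divide row 3 by 1; eliminate column x3 from the other rows.
Row 1 update in column w2: -2/3 − 2·(-1) = 4/3.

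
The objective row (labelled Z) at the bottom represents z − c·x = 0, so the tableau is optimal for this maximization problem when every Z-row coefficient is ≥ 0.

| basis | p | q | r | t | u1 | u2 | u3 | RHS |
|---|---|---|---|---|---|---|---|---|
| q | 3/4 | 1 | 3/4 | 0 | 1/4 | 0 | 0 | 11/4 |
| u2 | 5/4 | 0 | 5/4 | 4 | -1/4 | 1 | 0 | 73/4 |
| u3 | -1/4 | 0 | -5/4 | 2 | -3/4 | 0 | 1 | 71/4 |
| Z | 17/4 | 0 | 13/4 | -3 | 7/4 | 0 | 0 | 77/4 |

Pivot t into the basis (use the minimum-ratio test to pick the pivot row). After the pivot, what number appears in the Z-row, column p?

83/16

Ratio test on column t — row 1: entry 0 ≤ 0; row 2: (73/4)/4 = 73/16; row 3: (71/4)/2 = 71/8. Minimum is 73/16 at row 2 (u2 leaves); pivot element 4.
Divide row 2 by 4; eliminate column t from the other rows.
Z-row update in column p: 17/4 − (-3)·(5/16) = 83/16.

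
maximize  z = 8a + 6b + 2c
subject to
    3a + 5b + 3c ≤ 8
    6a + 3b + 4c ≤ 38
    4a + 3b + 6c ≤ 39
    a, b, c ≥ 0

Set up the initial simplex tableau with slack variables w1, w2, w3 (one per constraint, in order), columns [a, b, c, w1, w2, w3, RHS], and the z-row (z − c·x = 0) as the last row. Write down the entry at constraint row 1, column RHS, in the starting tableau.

The RHS of constraint 1 is b_1 = 8.

8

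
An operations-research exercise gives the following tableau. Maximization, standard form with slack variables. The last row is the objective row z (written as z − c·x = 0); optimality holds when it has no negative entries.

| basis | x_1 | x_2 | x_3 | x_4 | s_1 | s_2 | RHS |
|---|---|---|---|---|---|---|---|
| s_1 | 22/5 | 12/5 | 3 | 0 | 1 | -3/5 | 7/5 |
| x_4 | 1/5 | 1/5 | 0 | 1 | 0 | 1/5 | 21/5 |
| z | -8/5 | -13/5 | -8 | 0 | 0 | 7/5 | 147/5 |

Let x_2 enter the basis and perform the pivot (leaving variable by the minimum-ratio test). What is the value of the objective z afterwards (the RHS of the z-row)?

Ratio test on column x_2 — row 1: (7/5)/(12/5) = 7/12; row 2: (21/5)/(1/5) = 21. Minimum is 7/12 at row 1 (s_1 leaves); pivot element 12/5.
Pivot on row 1; the z-row RHS becomes 147/5 − (-13/5)·(7/12) = 371/12.

371/12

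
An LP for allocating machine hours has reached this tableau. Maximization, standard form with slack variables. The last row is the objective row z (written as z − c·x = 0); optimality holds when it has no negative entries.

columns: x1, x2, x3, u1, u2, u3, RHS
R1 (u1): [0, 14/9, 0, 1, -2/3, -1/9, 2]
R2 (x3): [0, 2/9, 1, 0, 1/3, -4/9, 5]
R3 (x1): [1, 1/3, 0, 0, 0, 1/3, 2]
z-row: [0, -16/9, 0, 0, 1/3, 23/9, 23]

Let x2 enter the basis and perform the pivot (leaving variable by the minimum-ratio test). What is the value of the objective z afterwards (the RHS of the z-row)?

Ratio test on column x2 — row 1: 2/(14/9) = 9/7; row 2: 5/(2/9) = 45/2; row 3: 2/(1/3) = 6. Minimum is 9/7 at row 1 (u1 leaves); pivot element 14/9.
Pivot on row 1; the z-row RHS becomes 23 − (-16/9)·(9/7) = 177/7.

177/7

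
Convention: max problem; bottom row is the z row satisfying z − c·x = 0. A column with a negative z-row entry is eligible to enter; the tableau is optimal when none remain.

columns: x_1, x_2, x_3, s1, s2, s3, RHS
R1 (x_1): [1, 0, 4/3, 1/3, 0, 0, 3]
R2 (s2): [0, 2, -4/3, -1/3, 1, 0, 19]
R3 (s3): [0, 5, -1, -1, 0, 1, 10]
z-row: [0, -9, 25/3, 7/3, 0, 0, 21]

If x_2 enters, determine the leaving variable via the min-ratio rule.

s3

Column x_2 entries and ratios — x_1: 0 ≤ 0, skip; s2: 19/2 = 19/2; s3: 10/5 = 2.
Smallest ratio is 2 in the row of s3, so s3 leaves.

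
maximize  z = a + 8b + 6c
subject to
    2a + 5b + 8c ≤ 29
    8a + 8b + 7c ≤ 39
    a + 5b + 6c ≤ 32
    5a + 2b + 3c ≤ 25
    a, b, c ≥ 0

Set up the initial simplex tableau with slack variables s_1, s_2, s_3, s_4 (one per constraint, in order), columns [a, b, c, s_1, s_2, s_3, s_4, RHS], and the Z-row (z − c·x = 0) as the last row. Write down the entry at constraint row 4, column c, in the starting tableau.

3

Constraint 4 has coefficient 3 on c.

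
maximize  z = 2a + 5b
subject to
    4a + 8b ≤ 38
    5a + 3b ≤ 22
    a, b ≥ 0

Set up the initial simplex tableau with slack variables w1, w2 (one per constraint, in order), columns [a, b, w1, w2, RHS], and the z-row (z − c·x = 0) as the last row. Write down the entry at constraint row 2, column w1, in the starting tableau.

0

Slack w1 belongs to constraint 1; its column is the unit vector e_1, so the entry in row 2 is 0.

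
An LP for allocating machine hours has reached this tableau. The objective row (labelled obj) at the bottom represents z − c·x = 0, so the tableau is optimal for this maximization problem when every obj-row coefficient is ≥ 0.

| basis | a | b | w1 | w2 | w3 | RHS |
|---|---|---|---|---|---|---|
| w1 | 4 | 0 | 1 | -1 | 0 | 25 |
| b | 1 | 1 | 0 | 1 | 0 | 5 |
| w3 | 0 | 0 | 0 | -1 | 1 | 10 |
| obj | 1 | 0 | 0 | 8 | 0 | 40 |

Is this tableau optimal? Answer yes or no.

yes

Every obj-row coefficient is ≥ 0, so the tableau is optimal.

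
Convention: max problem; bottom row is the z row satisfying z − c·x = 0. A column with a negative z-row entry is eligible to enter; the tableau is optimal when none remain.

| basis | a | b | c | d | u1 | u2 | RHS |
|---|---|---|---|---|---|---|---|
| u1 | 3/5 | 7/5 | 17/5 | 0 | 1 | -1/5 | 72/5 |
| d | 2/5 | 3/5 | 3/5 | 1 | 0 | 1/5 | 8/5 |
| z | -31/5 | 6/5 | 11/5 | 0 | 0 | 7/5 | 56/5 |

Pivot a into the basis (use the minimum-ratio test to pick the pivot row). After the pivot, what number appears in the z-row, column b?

Ratio test on column a — row 1: (72/5)/(3/5) = 24; row 2: (8/5)/(2/5) = 4. Minimum is 4 at row 2 (d leaves); pivot element 2/5.
Divide row 2 by 2/5; eliminate column a from the other rows.
z-row update in column b: 6/5 − (-31/5)·(3/2) = 21/2.

21/2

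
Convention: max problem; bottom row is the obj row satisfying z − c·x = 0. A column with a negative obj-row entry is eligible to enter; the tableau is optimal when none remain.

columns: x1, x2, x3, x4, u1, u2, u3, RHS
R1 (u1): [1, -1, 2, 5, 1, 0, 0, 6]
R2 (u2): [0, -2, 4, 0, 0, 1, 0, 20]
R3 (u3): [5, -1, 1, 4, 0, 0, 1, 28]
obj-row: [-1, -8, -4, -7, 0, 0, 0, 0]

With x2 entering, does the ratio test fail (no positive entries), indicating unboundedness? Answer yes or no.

yes

Every constraint-row entry in column x2 is ≤ 0, so increasing x2 is unbounded.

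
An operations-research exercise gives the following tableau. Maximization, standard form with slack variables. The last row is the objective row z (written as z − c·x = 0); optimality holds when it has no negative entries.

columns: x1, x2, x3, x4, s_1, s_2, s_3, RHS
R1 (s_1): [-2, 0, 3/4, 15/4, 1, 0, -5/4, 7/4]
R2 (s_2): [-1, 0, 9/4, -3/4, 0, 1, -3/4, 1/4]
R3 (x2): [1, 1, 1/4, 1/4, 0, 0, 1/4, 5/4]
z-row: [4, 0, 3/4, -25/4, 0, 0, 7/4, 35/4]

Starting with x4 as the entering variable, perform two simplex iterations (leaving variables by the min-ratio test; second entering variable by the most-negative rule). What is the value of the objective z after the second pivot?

Ratio test on column x4 — row 1: (7/4)/(15/4) = 7/15; row 2: entry -3/4 ≤ 0; row 3: (5/4)/(1/4) = 5. Minimum is 7/15 at row 1 (s_1 leaves); pivot element 15/4.
Pivot on row 1; the z-row RHS becomes 35/4 − (-25/4)·(7/15) = 35/3.
Next entering variable (most negative z-row entry -1/3): s_3.
Ratio test on column s_3 — row 1: entry -1/3 ≤ 0; row 2: entry -1 ≤ 0; row 3: (17/15)/(1/3) = 17/5. Minimum is 17/5 at row 3 (x2 leaves); pivot element 1/3.
After the second pivot the z-row RHS is 35/3 − (-1/3)·(17/5) = 64/5.

64/5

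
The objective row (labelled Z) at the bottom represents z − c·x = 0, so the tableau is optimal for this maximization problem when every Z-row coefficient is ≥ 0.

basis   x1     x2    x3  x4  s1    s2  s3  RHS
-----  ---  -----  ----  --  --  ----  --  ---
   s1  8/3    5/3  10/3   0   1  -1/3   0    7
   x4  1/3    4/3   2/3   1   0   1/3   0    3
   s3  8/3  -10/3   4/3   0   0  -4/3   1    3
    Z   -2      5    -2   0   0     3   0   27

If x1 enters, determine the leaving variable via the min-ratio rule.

s3

Column x1 entries and ratios — s1: 7/(8/3) = 21/8; x4: 3/(1/3) = 9; s3: 3/(8/3) = 9/8.
Smallest ratio is 9/8 in the row of s3, so s3 leaves.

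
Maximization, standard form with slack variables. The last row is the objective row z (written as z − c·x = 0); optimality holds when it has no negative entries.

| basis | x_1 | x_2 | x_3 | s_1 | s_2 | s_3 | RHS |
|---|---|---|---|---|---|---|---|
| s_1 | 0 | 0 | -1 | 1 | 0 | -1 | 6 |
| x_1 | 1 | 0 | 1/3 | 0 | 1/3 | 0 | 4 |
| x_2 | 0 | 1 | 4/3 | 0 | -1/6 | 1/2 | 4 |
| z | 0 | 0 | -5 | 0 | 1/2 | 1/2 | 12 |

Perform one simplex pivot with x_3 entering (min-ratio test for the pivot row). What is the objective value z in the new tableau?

Ratio test on column x_3 — row 1: entry -1 ≤ 0; row 2: 4/(1/3) = 12; row 3: 4/(4/3) = 3. Minimum is 3 at row 3 (x_2 leaves); pivot element 4/3.
Pivot on row 3; the z-row RHS becomes 12 − (-5)·3 = 27.

27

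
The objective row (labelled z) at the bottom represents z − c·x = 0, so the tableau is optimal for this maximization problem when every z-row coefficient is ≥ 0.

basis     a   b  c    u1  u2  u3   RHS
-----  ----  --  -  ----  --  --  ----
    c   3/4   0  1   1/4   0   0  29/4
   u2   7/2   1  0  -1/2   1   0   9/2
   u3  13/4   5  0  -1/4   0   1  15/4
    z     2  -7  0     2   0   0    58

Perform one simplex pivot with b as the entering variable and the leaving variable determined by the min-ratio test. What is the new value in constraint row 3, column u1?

Ratio test on column b — row 1: entry 0 ≤ 0; row 2: (9/2)/1 = 9/2; row 3: (15/4)/5 = 3/4. Minimum is 3/4 at row 3 (u3 leaves); pivot element 5.
Divide row 3 by 5; eliminate column b from the other rows.
In the new row 3, the u1 entry is the old entry divided by the pivot: (-1/4)/5 = -1/20.

-1/20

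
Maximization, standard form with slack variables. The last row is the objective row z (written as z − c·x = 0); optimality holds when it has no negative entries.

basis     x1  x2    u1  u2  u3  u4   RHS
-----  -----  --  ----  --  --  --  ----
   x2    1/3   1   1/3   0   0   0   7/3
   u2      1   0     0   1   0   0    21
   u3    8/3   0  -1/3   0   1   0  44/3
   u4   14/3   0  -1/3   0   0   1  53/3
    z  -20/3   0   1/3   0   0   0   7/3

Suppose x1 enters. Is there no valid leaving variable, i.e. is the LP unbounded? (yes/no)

no

Column x1 has positive entries in row(s) 1, 2, 3, 4, so the ratio test bounds it — not unbounded.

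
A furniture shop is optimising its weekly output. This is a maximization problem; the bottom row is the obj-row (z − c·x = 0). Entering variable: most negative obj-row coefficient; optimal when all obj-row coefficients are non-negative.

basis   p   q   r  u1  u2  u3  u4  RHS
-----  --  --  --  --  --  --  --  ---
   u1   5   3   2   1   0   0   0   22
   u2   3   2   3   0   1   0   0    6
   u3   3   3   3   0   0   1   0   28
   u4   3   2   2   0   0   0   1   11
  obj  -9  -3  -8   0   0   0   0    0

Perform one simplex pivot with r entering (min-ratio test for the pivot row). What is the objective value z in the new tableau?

16

Ratio test on column r — row 1: 22/2 = 11; row 2: 6/3 = 2; row 3: 28/3 = 28/3; row 4: 11/2 = 11/2. Minimum is 2 at row 2 (u2 leaves); pivot element 3.
Pivot on row 2; the obj-row RHS becomes 0 − (-8)·2 = 16.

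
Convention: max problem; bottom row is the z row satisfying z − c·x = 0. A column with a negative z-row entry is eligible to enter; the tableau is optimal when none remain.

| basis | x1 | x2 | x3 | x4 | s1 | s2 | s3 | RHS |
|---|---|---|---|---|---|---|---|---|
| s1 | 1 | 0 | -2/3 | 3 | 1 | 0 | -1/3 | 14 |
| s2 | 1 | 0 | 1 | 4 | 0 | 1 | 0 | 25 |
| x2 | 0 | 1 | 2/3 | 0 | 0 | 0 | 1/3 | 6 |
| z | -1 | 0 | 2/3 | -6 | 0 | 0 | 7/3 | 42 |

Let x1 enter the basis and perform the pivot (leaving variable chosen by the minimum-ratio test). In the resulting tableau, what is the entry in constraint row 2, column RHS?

Ratio test on column x1 — row 1: 14/1 = 14; row 2: 25/1 = 25; row 3: entry 0 ≤ 0. Minimum is 14 at row 1 (s1 leaves); pivot element 1.
Divide row 1 by 1; eliminate column x1 from the other rows.
Row 2 update in column RHS: 25 − 1·14 = 11.

11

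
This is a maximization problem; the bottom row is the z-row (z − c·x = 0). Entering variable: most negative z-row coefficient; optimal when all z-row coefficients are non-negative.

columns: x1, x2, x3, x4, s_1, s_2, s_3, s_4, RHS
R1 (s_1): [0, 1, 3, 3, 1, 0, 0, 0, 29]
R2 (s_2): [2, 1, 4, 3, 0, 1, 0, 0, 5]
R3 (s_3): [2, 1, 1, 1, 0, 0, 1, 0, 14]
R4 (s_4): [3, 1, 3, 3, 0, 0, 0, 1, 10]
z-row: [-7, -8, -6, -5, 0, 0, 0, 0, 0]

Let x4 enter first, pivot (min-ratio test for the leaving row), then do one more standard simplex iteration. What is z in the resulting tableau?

40

Ratio test on column x4 — row 1: 29/3 = 29/3; row 2: 5/3 = 5/3; row 3: 14/1 = 14; row 4: 10/3 = 10/3. Minimum is 5/3 at row 2 (s_2 leaves); pivot element 3.
Pivot on row 2; the z-row RHS becomes 0 − (-5)·(5/3) = 25/3.
Next entering variable (most negative z-row entry -19/3): x2.
Ratio test on column x2 — row 1: entry 0 ≤ 0; row 2: (5/3)/(1/3) = 5; row 3: (37/3)/(2/3) = 37/2; row 4: entry 0 ≤ 0. Minimum is 5 at row 2 (x4 leaves); pivot element 1/3.
After the second pivot the z-row RHS is 25/3 − (-19/3)·5 = 40.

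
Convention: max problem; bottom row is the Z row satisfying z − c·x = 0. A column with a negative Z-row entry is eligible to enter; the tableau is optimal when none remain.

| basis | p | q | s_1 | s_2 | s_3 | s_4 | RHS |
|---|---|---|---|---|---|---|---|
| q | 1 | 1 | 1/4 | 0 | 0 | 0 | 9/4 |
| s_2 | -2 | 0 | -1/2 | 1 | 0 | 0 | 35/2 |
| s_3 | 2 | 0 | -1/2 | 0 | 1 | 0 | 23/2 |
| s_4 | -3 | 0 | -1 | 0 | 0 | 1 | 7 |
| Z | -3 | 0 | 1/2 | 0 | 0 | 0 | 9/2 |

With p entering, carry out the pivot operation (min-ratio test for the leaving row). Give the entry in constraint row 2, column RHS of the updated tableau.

22

Ratio test on column p — row 1: (9/4)/1 = 9/4; row 2: entry -2 ≤ 0; row 3: (23/2)/2 = 23/4; row 4: entry -3 ≤ 0. Minimum is 9/4 at row 1 (q leaves); pivot element 1.
Divide row 1 by 1; eliminate column p from the other rows.
Row 2 update in column RHS: 35/2 − (-2)·(9/4) = 22.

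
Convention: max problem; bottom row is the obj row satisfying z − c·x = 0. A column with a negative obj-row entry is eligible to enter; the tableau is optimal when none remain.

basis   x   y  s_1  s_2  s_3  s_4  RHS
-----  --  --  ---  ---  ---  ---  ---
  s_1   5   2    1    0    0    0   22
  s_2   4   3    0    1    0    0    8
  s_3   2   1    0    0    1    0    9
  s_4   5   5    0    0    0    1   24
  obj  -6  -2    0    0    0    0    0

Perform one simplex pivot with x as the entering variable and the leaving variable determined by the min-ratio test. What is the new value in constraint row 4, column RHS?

Ratio test on column x — row 1: 22/5 = 22/5; row 2: 8/4 = 2; row 3: 9/2 = 9/2; row 4: 24/5 = 24/5. Minimum is 2 at row 2 (s_2 leaves); pivot element 4.
Divide row 2 by 4; eliminate column x from the other rows.
Row 4 update in column RHS: 24 − 5·2 = 14.

14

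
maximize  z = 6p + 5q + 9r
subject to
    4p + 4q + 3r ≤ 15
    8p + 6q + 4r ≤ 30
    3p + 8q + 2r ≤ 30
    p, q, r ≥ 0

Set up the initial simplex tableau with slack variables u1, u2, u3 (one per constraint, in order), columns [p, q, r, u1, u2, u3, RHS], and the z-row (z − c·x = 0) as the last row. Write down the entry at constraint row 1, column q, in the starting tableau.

Constraint 1 has coefficient 4 on q.

4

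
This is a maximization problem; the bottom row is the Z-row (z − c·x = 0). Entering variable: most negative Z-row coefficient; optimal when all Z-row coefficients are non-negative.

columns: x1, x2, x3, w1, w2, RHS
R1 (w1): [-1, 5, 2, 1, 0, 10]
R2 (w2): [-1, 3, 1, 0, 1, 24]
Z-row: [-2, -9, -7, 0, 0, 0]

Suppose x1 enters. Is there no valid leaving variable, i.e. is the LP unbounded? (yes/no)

yes

Every constraint-row entry in column x1 is ≤ 0, so increasing x1 is unbounded.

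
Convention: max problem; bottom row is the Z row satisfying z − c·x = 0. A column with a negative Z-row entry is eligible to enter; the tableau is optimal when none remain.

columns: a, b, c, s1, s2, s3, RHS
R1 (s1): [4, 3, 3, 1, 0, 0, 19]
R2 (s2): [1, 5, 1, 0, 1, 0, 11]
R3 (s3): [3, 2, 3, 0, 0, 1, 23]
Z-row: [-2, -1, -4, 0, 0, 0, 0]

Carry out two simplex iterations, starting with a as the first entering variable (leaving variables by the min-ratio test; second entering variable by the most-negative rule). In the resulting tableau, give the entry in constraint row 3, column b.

-1

Ratio test on column a — row 1: 19/4 = 19/4; row 2: 11/1 = 11; row 3: 23/3 = 23/3. Minimum is 19/4 at row 1 (s1 leaves); pivot element 4.
Divide row 1 by 4; eliminate column a from the other rows.
Second iteration: most negative Z-row entry is -5/2 in column c, so c enters.
Ratio test on column c — row 1: (19/4)/(3/4) = 19/3; row 2: (25/4)/(1/4) = 25; row 3: (35/4)/(3/4) = 35/3. Minimum is 19/3 at row 1 (a leaves); pivot element 3/4.
Divide row 1 by 3/4; eliminate column c from the other rows.
After both pivots, the entry at constraint row 3, column b is -1.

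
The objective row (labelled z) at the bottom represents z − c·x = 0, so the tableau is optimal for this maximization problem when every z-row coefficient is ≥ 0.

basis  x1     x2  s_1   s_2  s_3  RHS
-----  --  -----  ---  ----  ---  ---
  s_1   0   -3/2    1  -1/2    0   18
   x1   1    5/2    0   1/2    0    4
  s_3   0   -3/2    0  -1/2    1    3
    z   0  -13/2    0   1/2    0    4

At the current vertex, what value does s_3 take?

3

s_3 is basic (row 3); its value is the RHS of that row, 3.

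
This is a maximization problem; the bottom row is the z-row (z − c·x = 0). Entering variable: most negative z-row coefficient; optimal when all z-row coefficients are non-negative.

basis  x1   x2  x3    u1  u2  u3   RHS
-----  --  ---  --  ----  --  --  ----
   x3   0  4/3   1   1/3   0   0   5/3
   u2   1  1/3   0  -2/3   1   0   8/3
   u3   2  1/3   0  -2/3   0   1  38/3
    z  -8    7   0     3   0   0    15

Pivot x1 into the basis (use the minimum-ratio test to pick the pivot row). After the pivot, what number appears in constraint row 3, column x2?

-1/3

Ratio test on column x1 — row 1: entry 0 ≤ 0; row 2: (8/3)/1 = 8/3; row 3: (38/3)/2 = 19/3. Minimum is 8/3 at row 2 (u2 leaves); pivot element 1.
Divide row 2 by 1; eliminate column x1 from the other rows.
Row 3 update in column x2: 1/3 − 2·(1/3) = -1/3.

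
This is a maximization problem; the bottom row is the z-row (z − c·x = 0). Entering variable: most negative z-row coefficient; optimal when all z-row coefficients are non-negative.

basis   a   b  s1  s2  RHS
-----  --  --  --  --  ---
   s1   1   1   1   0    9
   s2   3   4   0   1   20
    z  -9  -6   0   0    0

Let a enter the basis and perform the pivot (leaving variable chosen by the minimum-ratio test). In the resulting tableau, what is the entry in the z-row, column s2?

3

Ratio test on column a — row 1: 9/1 = 9; row 2: 20/3 = 20/3. Minimum is 20/3 at row 2 (s2 leaves); pivot element 3.
Divide row 2 by 3; eliminate column a from the other rows.
z-row update in column s2: 0 − (-9)·(1/3) = 3.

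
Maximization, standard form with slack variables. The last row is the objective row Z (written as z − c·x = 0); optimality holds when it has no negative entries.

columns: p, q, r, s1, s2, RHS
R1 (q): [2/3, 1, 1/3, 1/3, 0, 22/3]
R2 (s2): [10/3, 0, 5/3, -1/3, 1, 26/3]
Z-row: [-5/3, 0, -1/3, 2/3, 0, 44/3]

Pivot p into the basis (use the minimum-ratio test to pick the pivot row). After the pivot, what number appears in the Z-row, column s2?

Ratio test on column p — row 1: (22/3)/(2/3) = 11; row 2: (26/3)/(10/3) = 13/5. Minimum is 13/5 at row 2 (s2 leaves); pivot element 10/3.
Divide row 2 by 10/3; eliminate column p from the other rows.
Z-row update in column s2: 0 − (-5/3)·(3/10) = 1/2.

1/2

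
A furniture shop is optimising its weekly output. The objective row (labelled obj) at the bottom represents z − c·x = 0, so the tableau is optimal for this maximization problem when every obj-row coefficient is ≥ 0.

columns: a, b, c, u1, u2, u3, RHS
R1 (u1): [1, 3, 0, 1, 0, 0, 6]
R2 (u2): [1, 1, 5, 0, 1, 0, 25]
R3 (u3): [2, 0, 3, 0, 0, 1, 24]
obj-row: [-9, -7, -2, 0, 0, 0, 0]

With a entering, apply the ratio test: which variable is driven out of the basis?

u1

Column a entries and ratios — u1: 6/1 = 6; u2: 25/1 = 25; u3: 24/2 = 12.
Smallest ratio is 6 in the row of u1, so u1 leaves.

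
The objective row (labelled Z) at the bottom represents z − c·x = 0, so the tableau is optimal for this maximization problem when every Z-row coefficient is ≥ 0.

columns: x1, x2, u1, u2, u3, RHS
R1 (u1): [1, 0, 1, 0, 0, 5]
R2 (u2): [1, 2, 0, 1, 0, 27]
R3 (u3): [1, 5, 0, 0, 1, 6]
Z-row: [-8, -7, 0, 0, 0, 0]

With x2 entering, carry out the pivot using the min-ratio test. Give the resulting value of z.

Ratio test on column x2 — row 1: entry 0 ≤ 0; row 2: 27/2 = 27/2; row 3: 6/5 = 6/5. Minimum is 6/5 at row 3 (u3 leaves); pivot element 5.
Pivot on row 3; the Z-row RHS becomes 0 − (-7)·(6/5) = 42/5.

42/5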